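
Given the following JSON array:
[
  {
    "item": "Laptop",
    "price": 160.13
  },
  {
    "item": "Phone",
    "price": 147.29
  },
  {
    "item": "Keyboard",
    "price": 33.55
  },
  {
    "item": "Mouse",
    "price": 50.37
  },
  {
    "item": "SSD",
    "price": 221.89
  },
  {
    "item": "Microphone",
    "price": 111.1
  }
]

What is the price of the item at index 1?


Array index 1 -> Phone
price = 147.29

ANSWER: 147.29


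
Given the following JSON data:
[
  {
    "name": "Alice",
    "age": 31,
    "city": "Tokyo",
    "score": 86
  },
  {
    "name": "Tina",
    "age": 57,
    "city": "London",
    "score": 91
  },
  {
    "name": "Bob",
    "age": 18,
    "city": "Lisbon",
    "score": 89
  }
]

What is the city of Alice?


Looking up record where name = Alice
Record index: 0
Field 'city' = Tokyo

ANSWER: Tokyo


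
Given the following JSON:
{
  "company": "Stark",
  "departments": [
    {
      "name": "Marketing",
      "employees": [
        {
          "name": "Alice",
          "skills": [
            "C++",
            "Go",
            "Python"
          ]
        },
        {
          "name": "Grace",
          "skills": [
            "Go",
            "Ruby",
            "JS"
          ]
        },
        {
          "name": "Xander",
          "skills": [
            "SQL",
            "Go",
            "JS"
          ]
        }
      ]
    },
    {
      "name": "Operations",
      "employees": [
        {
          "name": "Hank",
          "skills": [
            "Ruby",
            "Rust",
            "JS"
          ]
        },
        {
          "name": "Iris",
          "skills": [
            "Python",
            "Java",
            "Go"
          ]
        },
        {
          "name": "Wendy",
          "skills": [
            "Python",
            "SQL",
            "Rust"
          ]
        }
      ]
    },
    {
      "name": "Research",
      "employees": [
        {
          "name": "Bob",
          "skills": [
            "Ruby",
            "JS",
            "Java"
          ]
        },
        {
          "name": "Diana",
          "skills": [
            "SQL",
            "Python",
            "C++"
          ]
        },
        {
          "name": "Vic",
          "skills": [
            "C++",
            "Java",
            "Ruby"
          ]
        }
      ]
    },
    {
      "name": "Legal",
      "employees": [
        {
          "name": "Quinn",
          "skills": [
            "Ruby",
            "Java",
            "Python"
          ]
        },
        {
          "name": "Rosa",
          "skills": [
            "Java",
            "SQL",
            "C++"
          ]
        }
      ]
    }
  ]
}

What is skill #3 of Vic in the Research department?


Path: departments[2].employees[2].skills[2]
Value: Ruby

ANSWER: Ruby


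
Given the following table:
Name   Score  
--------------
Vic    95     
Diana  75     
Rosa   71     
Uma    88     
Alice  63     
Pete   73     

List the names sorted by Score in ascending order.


Sorting by Score (ascending):
  Alice: 63
  Rosa: 71
  Pete: 73
  Diana: 75
  Uma: 88
  Vic: 95


ANSWER: Alice, Rosa, Pete, Diana, Uma, Vic


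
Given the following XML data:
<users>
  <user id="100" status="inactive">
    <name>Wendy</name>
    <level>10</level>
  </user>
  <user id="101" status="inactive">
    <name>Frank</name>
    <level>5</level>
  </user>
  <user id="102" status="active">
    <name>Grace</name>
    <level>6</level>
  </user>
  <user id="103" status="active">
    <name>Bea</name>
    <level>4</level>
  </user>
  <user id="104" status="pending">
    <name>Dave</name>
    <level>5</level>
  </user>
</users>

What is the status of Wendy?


Finding user with name = Wendy
user id="100" status="inactive"

ANSWER: inactive


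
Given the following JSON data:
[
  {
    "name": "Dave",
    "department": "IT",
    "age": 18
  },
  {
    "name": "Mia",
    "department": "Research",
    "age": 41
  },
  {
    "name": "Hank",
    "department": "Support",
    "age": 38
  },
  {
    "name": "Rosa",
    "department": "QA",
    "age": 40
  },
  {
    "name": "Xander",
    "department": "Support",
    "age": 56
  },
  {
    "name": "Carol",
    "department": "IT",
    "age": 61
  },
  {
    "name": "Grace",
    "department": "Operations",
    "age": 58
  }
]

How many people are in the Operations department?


Scanning records for department = Operations
  Record 6: Grace
Count: 1

ANSWER: 1


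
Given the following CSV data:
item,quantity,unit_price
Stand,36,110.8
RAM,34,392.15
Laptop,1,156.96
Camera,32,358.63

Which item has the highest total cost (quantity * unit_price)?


Computing row totals:
  Stand: 3988.8
  RAM: 13333.1
  Laptop: 156.96
  Camera: 11476.16
Maximum: RAM (13333.1)

ANSWER: RAM


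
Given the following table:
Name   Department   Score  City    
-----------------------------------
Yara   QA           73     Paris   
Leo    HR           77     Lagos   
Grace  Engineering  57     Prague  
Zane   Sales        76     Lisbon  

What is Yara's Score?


Row 1: Yara
Score = 73

ANSWER: 73


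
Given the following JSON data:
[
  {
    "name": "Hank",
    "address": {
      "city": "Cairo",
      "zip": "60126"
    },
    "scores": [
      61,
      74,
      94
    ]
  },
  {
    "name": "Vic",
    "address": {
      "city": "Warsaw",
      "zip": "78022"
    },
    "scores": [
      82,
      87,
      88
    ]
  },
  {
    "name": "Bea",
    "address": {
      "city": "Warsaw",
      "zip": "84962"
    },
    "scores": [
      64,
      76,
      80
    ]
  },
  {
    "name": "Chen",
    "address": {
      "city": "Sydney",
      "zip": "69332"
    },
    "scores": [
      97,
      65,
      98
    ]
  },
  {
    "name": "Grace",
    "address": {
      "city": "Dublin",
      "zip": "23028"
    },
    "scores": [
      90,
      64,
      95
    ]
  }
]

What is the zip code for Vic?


Path: records[1].address.zip
Value: 78022

ANSWER: 78022


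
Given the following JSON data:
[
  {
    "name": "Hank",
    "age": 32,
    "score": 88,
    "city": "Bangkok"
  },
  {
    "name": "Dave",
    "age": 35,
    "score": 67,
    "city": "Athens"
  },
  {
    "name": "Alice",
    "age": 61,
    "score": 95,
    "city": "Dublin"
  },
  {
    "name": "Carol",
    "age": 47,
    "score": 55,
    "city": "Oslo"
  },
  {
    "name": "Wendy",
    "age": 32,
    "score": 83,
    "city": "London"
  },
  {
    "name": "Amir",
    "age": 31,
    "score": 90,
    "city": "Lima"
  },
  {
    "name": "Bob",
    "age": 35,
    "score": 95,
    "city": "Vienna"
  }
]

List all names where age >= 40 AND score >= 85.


Checking both conditions:
  Hank (age=32, score=88) -> no
  Dave (age=35, score=67) -> no
  Alice (age=61, score=95) -> YES
  Carol (age=47, score=55) -> no
  Wendy (age=32, score=83) -> no
  Amir (age=31, score=90) -> no
  Bob (age=35, score=95) -> no


ANSWER: Alice


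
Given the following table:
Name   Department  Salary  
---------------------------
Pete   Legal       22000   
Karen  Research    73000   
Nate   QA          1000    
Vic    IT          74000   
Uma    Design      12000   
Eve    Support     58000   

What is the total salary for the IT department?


IT department members:
  Vic: 74000
Total = 74000 = 74000

ANSWER: 74000


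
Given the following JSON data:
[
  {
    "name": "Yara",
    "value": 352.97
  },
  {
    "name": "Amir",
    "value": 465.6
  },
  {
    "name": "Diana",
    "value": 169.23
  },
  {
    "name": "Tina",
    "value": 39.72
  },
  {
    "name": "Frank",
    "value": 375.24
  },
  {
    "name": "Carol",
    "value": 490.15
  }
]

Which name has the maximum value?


Comparing values:
  Yara: 352.97
  Amir: 465.6
  Diana: 169.23
  Tina: 39.72
  Frank: 375.24
  Carol: 490.15
Maximum: Carol (490.15)

ANSWER: Carol


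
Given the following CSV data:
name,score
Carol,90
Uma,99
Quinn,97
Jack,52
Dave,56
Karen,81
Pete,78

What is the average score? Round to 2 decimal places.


Scores: 90, 99, 97, 52, 56, 81, 78
Sum = 553
Count = 7
Average = 553 / 7 = 79.00

ANSWER: 79.00


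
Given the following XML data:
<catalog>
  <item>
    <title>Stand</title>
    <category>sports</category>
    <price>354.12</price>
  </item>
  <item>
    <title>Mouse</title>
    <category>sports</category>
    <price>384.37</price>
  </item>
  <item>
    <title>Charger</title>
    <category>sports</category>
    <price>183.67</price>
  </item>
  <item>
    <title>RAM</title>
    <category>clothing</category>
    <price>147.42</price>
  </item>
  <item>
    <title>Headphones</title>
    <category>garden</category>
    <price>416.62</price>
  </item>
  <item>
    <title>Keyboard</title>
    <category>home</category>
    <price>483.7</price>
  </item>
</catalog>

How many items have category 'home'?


Scanning <item> elements for <category>home</category>:
  Item 6: Keyboard -> MATCH
Count: 1

ANSWER: 1


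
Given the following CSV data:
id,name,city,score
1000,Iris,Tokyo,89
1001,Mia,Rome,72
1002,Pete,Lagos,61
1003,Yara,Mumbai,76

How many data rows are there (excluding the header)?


Counting rows (excluding header):
Header: id,name,city,score
Data rows: 4

ANSWER: 4


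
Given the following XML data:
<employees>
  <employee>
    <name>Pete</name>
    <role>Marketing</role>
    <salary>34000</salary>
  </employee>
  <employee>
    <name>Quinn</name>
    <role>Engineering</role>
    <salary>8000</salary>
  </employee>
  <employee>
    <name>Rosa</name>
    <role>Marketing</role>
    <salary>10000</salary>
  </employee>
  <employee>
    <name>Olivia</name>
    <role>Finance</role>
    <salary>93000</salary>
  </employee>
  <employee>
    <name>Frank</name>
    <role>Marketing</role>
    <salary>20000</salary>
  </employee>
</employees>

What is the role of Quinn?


Searching for <employee> with <name>Quinn</name>
Found at position 2
<role>Engineering</role>

ANSWER: Engineering


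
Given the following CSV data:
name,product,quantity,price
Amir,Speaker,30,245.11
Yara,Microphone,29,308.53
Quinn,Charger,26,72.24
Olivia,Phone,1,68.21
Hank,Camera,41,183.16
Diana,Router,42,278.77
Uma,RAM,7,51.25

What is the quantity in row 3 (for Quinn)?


Row 3: Quinn
Column 'quantity' = 26

ANSWER: 26


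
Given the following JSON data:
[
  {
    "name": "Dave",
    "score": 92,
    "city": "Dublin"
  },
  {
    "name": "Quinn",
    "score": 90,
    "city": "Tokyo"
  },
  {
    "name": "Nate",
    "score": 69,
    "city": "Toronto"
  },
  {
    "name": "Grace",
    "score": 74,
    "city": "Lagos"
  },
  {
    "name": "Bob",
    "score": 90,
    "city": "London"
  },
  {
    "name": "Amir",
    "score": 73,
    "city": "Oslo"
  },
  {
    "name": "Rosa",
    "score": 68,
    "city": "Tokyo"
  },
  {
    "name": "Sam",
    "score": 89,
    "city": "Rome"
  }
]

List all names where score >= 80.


Filtering records where score >= 80:
  Dave (score=92) -> YES
  Quinn (score=90) -> YES
  Nate (score=69) -> no
  Grace (score=74) -> no
  Bob (score=90) -> YES
  Amir (score=73) -> no
  Rosa (score=68) -> no
  Sam (score=89) -> YES


ANSWER: Dave, Quinn, Bob, Sam


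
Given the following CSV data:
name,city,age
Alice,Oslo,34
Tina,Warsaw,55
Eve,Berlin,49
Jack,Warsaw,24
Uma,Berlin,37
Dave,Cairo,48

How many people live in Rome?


Scanning city column for 'Rome':
Total matches: 0

ANSWER: 0


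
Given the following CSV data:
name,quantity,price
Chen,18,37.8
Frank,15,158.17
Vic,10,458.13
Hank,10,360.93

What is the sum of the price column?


Values in 'price' column:
  Row 1: 37.8
  Row 2: 158.17
  Row 3: 458.13
  Row 4: 360.93
Sum = 37.8 + 158.17 + 458.13 + 360.93 = 1015.03

ANSWER: 1015.03


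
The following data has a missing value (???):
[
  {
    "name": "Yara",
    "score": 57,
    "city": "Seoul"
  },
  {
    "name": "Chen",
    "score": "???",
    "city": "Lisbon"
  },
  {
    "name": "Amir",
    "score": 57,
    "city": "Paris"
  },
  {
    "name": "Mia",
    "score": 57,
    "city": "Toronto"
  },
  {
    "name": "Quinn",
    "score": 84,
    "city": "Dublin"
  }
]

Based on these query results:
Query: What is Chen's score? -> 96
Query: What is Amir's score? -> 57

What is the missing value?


The missing value is Chen's score
From query: Chen's score = 96

ANSWER: 96


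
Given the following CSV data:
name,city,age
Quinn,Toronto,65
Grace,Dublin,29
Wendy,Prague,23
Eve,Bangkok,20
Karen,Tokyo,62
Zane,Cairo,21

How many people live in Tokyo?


Scanning city column for 'Tokyo':
  Row 5: Karen -> MATCH
Total matches: 1

ANSWER: 1


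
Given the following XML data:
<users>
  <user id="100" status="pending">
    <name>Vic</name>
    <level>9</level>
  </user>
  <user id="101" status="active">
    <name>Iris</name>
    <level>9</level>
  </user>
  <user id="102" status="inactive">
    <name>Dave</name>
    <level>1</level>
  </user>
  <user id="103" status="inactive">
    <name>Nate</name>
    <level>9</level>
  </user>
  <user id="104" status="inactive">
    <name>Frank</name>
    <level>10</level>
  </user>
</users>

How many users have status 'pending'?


Counting users with status='pending':
  Vic (id=100) -> MATCH
Count: 1

ANSWER: 1


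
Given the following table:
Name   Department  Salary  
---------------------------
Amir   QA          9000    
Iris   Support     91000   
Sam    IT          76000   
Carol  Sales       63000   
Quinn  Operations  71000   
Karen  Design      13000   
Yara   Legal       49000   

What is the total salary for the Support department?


Support department members:
  Iris: 91000
Total = 91000 = 91000

ANSWER: 91000


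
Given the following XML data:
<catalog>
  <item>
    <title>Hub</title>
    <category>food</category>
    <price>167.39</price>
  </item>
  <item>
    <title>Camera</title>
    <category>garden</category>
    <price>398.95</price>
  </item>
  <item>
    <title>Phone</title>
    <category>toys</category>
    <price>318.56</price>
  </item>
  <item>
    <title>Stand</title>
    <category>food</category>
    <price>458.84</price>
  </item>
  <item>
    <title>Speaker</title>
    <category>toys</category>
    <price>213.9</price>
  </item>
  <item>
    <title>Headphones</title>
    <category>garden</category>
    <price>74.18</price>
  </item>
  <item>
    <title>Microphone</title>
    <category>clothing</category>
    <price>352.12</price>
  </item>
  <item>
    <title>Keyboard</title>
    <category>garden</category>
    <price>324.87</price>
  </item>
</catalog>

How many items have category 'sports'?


Scanning <item> elements for <category>sports</category>:
Count: 0

ANSWER: 0


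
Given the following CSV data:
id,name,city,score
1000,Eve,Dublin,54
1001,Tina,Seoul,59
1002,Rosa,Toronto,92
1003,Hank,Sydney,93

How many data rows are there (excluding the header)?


Counting rows (excluding header):
Header: id,name,city,score
Data rows: 4

ANSWER: 4


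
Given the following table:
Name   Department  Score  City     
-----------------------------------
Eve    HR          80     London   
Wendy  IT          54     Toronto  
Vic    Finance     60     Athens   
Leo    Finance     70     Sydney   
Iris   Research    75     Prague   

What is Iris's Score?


Row 5: Iris
Score = 75

ANSWER: 75


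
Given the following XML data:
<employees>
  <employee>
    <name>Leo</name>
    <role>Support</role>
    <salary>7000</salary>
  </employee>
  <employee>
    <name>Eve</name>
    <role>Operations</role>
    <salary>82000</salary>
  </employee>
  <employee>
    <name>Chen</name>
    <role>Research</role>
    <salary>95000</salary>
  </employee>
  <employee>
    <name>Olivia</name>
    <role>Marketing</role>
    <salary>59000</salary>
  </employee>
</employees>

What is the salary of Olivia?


Searching for <employee> with <name>Olivia</name>
Found at position 4
<salary>59000</salary>

ANSWER: 59000


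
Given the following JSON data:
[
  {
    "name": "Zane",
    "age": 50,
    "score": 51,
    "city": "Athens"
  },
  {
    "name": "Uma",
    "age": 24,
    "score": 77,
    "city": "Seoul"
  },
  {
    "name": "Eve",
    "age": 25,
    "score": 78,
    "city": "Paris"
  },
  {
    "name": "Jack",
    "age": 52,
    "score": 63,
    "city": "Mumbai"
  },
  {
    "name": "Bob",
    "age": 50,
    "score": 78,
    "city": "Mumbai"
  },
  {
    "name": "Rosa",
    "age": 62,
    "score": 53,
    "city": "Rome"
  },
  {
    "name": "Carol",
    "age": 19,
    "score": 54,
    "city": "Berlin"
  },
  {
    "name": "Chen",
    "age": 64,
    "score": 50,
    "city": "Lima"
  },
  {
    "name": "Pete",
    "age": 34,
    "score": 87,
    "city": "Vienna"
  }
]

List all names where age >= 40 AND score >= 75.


Checking both conditions:
  Zane (age=50, score=51) -> no
  Uma (age=24, score=77) -> no
  Eve (age=25, score=78) -> no
  Jack (age=52, score=63) -> no
  Bob (age=50, score=78) -> YES
  Rosa (age=62, score=53) -> no
  Carol (age=19, score=54) -> no
  Chen (age=64, score=50) -> no
  Pete (age=34, score=87) -> no


ANSWER: Bob


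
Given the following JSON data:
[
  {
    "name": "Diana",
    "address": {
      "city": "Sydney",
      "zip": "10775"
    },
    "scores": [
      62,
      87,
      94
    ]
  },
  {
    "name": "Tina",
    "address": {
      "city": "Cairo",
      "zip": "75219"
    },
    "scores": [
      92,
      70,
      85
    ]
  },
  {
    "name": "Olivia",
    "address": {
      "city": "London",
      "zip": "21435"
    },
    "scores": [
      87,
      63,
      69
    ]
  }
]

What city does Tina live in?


Path: records[1].address.city
Value: Cairo

ANSWER: Cairo


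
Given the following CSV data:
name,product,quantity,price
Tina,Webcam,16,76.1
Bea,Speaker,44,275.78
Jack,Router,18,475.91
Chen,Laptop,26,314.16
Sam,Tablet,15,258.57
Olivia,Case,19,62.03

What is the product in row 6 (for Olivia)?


Row 6: Olivia
Column 'product' = Case

ANSWER: Case


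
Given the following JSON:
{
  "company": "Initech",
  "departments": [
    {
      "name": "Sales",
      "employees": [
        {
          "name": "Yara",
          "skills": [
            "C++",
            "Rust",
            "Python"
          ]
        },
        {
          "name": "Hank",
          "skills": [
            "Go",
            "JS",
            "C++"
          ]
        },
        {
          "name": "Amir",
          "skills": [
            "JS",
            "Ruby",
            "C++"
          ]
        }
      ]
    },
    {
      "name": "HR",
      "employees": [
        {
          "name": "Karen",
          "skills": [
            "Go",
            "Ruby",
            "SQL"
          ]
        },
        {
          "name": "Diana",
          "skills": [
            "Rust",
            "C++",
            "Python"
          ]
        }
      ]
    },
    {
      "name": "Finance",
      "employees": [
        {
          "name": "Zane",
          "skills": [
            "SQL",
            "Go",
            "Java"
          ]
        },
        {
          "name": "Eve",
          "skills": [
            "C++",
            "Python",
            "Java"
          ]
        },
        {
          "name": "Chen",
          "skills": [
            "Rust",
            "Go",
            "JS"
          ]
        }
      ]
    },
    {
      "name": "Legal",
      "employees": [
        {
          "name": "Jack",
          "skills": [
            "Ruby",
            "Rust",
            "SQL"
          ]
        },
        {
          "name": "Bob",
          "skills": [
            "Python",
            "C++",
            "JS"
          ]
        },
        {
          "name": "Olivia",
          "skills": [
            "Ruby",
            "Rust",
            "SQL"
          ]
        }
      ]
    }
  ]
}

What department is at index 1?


Path: departments[1].name
Value: HR

ANSWER: HR


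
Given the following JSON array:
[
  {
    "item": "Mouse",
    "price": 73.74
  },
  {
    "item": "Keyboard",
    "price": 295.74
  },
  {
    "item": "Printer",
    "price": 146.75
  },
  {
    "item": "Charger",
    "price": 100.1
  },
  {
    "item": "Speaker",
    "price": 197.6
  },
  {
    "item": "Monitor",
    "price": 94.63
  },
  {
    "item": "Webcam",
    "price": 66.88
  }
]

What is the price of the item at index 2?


Array index 2 -> Printer
price = 146.75

ANSWER: 146.75


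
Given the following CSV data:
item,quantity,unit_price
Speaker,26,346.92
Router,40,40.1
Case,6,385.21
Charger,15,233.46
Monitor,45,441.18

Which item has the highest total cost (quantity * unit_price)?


Computing row totals:
  Speaker: 9019.92
  Router: 1604.0
  Case: 2311.26
  Charger: 3501.9
  Monitor: 19853.1
Maximum: Monitor (19853.1)

ANSWER: Monitor


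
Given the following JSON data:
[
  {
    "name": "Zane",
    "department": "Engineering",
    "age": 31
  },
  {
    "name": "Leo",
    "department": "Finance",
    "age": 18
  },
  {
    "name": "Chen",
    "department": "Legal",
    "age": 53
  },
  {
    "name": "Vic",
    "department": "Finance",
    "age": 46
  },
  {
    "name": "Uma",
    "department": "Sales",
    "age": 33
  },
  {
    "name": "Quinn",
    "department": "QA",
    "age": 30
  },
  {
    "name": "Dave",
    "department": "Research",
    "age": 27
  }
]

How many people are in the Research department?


Scanning records for department = Research
  Record 6: Dave
Count: 1

ANSWER: 1


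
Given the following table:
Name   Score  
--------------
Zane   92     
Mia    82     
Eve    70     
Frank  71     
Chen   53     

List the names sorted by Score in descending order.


Sorting by Score (descending):
  Zane: 92
  Mia: 82
  Frank: 71
  Eve: 70
  Chen: 53


ANSWER: Zane, Mia, Frank, Eve, Chen


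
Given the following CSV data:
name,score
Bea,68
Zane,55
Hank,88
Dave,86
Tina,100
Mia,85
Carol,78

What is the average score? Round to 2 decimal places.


Scores: 68, 55, 88, 86, 100, 85, 78
Sum = 560
Count = 7
Average = 560 / 7 = 80.00

ANSWER: 80.00


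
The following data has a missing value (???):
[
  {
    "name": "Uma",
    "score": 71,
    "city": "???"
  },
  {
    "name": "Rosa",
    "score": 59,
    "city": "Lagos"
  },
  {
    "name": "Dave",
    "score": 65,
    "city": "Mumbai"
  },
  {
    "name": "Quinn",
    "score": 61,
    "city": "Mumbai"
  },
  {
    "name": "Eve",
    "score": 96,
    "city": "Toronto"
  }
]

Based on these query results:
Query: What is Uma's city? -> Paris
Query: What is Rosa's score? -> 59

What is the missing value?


The missing value is Uma's city
From query: Uma's city = Paris

ANSWER: Paris


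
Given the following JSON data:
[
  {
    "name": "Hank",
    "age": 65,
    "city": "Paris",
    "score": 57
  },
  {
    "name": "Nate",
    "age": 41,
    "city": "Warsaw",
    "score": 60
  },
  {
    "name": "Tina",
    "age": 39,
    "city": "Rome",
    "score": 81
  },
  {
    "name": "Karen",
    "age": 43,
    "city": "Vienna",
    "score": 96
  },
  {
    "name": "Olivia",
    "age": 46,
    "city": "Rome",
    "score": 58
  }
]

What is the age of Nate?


Looking up record where name = Nate
Record index: 1
Field 'age' = 41

ANSWER: 41


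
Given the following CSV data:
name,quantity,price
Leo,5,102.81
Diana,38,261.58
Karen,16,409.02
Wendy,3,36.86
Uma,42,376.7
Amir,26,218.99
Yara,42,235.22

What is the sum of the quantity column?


Values in 'quantity' column:
  Row 1: 5
  Row 2: 38
  Row 3: 16
  Row 4: 3
  Row 5: 42
  Row 6: 26
  Row 7: 42
Sum = 5 + 38 + 16 + 3 + 42 + 26 + 42 = 172

ANSWER: 172


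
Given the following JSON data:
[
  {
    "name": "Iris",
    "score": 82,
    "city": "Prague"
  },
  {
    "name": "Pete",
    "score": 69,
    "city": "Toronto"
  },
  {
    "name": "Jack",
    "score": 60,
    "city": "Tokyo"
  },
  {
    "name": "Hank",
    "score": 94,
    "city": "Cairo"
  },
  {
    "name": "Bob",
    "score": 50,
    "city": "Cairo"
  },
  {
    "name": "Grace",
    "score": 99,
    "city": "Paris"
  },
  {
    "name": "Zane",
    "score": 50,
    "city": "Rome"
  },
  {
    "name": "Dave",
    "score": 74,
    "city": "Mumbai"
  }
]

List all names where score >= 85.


Filtering records where score >= 85:
  Iris (score=82) -> no
  Pete (score=69) -> no
  Jack (score=60) -> no
  Hank (score=94) -> YES
  Bob (score=50) -> no
  Grace (score=99) -> YES
  Zane (score=50) -> no
  Dave (score=74) -> no


ANSWER: Hank, Grace


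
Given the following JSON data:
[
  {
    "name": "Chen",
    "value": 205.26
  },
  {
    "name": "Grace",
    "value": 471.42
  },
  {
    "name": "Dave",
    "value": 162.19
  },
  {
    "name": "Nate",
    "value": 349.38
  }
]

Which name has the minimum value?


Comparing values:
  Chen: 205.26
  Grace: 471.42
  Dave: 162.19
  Nate: 349.38
Minimum: Dave (162.19)

ANSWER: Dave


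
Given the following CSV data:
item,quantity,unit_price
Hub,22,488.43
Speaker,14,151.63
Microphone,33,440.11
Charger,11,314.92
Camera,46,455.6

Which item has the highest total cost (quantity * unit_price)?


Computing row totals:
  Hub: 10745.46
  Speaker: 2122.82
  Microphone: 14523.63
  Charger: 3464.12
  Camera: 20957.6
Maximum: Camera (20957.6)

ANSWER: Camera


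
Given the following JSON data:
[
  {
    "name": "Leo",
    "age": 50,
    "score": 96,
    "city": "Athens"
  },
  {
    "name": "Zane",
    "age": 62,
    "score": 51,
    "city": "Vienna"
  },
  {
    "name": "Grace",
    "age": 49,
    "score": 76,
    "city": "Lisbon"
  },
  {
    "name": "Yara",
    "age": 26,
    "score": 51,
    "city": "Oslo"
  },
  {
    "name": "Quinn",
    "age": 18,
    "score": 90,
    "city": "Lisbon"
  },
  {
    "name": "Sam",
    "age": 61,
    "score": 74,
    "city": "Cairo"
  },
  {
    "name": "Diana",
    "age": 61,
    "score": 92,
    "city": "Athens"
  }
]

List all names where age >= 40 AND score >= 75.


Checking both conditions:
  Leo (age=50, score=96) -> YES
  Zane (age=62, score=51) -> no
  Grace (age=49, score=76) -> YES
  Yara (age=26, score=51) -> no
  Quinn (age=18, score=90) -> no
  Sam (age=61, score=74) -> no
  Diana (age=61, score=92) -> YES


ANSWER: Leo, Grace, Diana


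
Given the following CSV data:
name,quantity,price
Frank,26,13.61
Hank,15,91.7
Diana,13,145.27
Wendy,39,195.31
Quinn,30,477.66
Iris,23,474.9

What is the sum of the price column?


Values in 'price' column:
  Row 1: 13.61
  Row 2: 91.7
  Row 3: 145.27
  Row 4: 195.31
  Row 5: 477.66
  Row 6: 474.9
Sum = 13.61 + 91.7 + 145.27 + 195.31 + 477.66 + 474.9 = 1398.45

ANSWER: 1398.45


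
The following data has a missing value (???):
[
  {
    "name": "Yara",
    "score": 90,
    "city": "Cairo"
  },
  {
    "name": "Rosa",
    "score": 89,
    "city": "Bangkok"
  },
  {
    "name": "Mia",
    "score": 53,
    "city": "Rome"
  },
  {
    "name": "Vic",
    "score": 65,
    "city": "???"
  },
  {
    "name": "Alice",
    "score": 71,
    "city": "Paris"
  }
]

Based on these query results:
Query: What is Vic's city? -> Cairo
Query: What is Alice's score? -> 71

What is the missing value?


The missing value is Vic's city
From query: Vic's city = Cairo

ANSWER: Cairo


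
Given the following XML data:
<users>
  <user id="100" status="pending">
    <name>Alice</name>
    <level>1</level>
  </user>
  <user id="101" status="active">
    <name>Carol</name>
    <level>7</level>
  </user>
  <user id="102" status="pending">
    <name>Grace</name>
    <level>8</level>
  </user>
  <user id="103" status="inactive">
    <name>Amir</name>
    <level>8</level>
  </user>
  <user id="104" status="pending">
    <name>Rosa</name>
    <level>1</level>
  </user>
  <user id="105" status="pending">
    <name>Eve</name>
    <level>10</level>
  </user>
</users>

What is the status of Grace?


Finding user with name = Grace
user id="102" status="pending"

ANSWER: pending


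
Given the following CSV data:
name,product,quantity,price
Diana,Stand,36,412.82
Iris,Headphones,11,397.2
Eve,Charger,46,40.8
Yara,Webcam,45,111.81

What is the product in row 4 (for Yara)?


Row 4: Yara
Column 'product' = Webcam

ANSWER: Webcam


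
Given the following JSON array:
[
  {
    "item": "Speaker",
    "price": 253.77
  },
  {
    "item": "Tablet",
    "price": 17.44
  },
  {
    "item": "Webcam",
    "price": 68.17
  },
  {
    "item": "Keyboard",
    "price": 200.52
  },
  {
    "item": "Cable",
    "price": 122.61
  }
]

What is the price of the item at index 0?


Array index 0 -> Speaker
price = 253.77

ANSWER: 253.77


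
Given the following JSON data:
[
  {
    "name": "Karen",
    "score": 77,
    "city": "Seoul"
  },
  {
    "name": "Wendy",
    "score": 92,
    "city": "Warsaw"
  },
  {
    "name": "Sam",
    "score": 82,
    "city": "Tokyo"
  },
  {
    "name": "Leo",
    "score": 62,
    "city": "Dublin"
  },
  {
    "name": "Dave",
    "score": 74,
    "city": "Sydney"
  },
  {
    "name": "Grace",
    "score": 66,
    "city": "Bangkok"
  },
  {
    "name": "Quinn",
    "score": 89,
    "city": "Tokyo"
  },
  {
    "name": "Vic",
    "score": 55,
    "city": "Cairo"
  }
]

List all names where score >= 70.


Filtering records where score >= 70:
  Karen (score=77) -> YES
  Wendy (score=92) -> YES
  Sam (score=82) -> YES
  Leo (score=62) -> no
  Dave (score=74) -> YES
  Grace (score=66) -> no
  Quinn (score=89) -> YES
  Vic (score=55) -> no


ANSWER: Karen, Wendy, Sam, Dave, Quinn


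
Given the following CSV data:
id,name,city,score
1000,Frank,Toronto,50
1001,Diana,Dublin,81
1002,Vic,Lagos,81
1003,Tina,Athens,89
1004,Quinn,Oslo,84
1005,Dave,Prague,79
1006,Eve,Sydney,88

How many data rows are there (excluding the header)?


Counting rows (excluding header):
Header: id,name,city,score
Data rows: 7

ANSWER: 7


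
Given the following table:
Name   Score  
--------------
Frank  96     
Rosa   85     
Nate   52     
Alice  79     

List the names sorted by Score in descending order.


Sorting by Score (descending):
  Frank: 96
  Rosa: 85
  Alice: 79
  Nate: 52


ANSWER: Frank, Rosa, Alice, Nate


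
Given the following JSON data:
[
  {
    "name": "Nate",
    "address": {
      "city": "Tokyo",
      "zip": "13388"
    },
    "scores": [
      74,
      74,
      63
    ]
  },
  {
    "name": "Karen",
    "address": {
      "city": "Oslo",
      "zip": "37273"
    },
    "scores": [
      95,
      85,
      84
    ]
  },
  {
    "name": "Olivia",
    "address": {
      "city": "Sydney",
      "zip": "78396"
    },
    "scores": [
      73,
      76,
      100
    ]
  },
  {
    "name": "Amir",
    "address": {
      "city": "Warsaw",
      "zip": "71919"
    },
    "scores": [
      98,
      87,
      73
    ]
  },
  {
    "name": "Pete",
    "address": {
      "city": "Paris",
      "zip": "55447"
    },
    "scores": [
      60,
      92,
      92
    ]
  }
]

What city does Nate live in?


Path: records[0].address.city
Value: Tokyo

ANSWER: Tokyo


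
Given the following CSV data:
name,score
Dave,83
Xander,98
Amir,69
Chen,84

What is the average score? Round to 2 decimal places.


Scores: 83, 98, 69, 84
Sum = 334
Count = 4
Average = 334 / 4 = 83.50

ANSWER: 83.50


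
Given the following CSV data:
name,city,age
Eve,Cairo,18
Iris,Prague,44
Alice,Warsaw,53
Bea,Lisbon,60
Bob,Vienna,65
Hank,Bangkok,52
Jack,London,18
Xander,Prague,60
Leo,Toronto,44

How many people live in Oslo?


Scanning city column for 'Oslo':
Total matches: 0

ANSWER: 0


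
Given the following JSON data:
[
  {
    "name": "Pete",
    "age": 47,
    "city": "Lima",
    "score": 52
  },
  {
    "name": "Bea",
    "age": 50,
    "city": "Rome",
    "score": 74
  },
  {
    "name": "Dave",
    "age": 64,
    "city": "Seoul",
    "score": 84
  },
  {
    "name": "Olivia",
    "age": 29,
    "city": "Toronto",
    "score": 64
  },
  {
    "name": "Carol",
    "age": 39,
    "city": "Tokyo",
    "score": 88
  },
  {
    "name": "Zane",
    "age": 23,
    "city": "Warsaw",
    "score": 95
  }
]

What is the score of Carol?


Looking up record where name = Carol
Record index: 4
Field 'score' = 88

ANSWER: 88


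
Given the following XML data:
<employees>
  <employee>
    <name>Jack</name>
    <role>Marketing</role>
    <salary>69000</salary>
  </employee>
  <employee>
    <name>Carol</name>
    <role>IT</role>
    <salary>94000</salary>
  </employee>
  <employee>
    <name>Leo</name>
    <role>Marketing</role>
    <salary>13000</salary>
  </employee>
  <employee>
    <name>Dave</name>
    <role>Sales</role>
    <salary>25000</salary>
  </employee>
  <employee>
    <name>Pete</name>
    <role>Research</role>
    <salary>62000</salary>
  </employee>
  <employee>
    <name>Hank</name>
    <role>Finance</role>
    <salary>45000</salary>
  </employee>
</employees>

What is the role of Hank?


Searching for <employee> with <name>Hank</name>
Found at position 6
<role>Finance</role>

ANSWER: Finance


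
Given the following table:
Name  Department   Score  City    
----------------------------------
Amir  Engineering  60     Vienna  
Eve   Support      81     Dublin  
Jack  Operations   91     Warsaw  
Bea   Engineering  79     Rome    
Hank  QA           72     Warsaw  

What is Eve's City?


Row 2: Eve
City = Dublin

ANSWER: Dublin


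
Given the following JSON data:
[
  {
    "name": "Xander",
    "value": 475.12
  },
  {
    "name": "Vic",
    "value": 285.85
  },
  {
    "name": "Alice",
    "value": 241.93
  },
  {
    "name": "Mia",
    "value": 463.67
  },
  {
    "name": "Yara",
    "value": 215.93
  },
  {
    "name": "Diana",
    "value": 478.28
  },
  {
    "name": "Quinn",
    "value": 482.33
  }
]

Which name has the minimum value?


Comparing values:
  Xander: 475.12
  Vic: 285.85
  Alice: 241.93
  Mia: 463.67
  Yara: 215.93
  Diana: 478.28
  Quinn: 482.33
Minimum: Yara (215.93)

ANSWER: Yara


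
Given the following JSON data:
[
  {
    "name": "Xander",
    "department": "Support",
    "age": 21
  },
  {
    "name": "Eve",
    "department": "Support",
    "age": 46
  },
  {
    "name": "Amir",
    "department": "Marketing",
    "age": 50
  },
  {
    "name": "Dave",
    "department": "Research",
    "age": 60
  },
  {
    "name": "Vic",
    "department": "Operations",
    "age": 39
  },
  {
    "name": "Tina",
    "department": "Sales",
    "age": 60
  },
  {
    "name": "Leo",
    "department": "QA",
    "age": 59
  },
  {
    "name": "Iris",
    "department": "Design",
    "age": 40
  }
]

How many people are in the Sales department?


Scanning records for department = Sales
  Record 5: Tina
Count: 1

ANSWER: 1


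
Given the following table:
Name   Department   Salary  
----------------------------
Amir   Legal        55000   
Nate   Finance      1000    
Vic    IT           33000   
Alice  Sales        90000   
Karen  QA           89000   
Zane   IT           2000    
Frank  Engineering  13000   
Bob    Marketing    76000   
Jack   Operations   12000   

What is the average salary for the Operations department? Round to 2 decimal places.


Operations department members:
  Jack: 12000
Sum = 12000
Count = 1
Average = 12000 / 1 = 12000.00

ANSWER: 12000.00


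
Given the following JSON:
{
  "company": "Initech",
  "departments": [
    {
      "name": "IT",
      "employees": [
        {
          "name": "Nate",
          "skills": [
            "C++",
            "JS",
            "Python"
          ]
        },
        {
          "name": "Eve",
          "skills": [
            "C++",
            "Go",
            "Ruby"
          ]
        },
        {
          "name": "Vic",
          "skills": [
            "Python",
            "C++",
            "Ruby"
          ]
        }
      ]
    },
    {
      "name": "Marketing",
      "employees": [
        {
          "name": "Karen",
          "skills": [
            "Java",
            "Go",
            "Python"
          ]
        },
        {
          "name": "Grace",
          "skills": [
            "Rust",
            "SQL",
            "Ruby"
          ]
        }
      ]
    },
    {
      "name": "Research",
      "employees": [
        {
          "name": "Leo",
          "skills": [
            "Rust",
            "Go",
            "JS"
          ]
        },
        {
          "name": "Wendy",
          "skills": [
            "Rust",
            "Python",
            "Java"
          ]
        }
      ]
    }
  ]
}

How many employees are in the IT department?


Path: departments[0].employees
Count: 3

ANSWER: 3


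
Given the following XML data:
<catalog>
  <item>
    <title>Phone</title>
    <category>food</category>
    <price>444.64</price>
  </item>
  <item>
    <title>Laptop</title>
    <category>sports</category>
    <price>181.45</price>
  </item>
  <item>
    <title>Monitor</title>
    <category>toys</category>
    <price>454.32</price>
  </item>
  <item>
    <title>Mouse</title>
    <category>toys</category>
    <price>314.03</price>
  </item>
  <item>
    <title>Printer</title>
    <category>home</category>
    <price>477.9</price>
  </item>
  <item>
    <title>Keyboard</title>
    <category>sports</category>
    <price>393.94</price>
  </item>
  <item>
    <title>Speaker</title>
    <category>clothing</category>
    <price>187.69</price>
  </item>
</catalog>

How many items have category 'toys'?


Scanning <item> elements for <category>toys</category>:
  Item 3: Monitor -> MATCH
  Item 4: Mouse -> MATCH
Count: 2

ANSWER: 2


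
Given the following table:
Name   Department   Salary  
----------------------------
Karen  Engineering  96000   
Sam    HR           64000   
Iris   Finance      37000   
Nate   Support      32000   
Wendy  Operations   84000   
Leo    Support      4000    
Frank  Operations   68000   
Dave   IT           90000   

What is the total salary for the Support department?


Support department members:
  Nate: 32000
  Leo: 4000
Total = 32000 + 4000 = 36000

ANSWER: 36000


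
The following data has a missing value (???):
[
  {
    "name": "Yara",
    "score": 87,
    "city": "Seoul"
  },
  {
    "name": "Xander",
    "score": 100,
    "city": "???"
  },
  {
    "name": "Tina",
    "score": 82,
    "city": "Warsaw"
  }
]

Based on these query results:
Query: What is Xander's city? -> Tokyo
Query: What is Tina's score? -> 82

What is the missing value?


The missing value is Xander's city
From query: Xander's city = Tokyo

ANSWER: Tokyo


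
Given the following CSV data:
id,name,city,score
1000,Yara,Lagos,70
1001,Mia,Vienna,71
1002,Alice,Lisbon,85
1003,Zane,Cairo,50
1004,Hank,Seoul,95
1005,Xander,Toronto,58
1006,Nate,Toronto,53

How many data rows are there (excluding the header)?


Counting rows (excluding header):
Header: id,name,city,score
Data rows: 7

ANSWER: 7


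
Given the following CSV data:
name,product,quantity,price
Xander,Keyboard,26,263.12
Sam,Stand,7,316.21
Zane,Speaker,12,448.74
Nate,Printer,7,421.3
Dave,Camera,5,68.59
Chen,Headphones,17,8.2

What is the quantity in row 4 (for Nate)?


Row 4: Nate
Column 'quantity' = 7

ANSWER: 7


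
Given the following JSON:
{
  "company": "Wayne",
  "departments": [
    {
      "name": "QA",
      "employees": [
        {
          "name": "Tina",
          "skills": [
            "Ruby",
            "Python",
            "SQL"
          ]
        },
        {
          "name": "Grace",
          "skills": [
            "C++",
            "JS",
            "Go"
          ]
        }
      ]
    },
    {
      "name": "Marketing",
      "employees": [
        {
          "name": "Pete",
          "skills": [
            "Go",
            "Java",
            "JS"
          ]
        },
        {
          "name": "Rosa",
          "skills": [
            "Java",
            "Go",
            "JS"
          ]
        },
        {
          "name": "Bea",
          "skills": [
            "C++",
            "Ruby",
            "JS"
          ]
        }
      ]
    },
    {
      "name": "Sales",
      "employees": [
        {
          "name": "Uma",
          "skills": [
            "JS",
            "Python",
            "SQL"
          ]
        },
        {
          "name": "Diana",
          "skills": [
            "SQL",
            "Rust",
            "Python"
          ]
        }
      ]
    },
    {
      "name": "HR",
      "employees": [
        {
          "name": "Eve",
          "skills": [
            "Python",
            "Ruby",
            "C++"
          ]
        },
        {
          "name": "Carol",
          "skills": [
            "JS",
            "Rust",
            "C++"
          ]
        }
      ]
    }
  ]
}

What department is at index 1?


Path: departments[1].name
Value: Marketing

ANSWER: Marketing
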